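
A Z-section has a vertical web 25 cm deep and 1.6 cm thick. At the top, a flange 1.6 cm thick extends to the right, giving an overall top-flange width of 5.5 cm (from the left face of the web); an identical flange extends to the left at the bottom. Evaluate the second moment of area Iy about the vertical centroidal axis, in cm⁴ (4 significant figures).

Decompose the section into non-overlapping parts with the origin at the bottom-left of its bounding rectangle.
Web: 1.6 × 25, A = 40 cm², x = 4.7 cm, Ī = 8.53333 cm⁴.
Top flange (beyond web): 3.9 × 1.6, A = 6.24 cm², x = 7.45 cm, Ī = 7.9092 cm⁴.
Bottom flange (beyond web): 3.9 × 1.6, A = 6.24 cm², x = 1.95 cm, Ī = 7.9092 cm⁴.
Centroid: x̄ = ΣA·x / ΣA = 4.7 cm.
Transfer each piece to the vertical centroidal axis using Ī + A·d² with d = x − 4.7:
  web: d = 0 cm → contributes +8.53333 cm⁴
  top flange (beyond web): d = 2.75 cm → contributes +55.0992 cm⁴
  bottom flange (beyond web): d = -2.75 cm → contributes +55.0992 cm⁴
Total I = 118.732 cm⁴.

Iy ≈ 118.7 cm⁴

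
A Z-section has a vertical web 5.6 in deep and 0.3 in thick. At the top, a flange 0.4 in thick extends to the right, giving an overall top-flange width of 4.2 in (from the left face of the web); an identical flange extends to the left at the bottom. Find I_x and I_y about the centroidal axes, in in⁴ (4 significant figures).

Decompose the section into non-overlapping parts with the origin at the bottom-left of its bounding rectangle.
Web: 0.3 × 5.6, A = 1.68 in², y = 2.8 in, Ī = 4.3904 in⁴.
Top flange (beyond web): 3.9 × 0.4, A = 1.56 in², y = 5.4 in, Ī = 0.0208 in⁴.
Bottom flange (beyond web): 3.9 × 0.4, A = 1.56 in², y = 0.2 in, Ī = 0.0208 in⁴.
Centroid: ȳ = ΣA·y / ΣA = 2.8 in.
Transfer each piece to the centroidal x-axis using Ī + A·d² with d = y − 2.8:
  web: d = 0 in → contributes +4.3904 in⁴
  top flange (beyond web): d = 2.6 in → contributes +10.5664 in⁴
  bottom flange (beyond web): d = -2.6 in → contributes +10.5664 in⁴
Total I = 25.5232 in⁴.
For the y-axis: x̄ = 4.05 in.
Repeating about the centroidal y-axis gives I_y = 17.7264 in⁴.

I_x ≈ 25.52 in⁴, I_y ≈ 17.73 in⁴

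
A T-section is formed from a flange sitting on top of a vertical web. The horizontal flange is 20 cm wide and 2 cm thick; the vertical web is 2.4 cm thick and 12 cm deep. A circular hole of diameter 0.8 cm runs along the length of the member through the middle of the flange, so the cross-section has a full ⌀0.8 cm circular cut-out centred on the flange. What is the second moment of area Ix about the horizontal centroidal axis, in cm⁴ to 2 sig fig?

Ix ≈ 1200 cm⁴

Decompose the section into non-overlapping parts with the origin at the bottom-left of its bounding rectangle.
Flange: 20 × 2, A = 40 cm², y = 13 cm, Ī = 13.33 cm⁴.
Web: 2.4 × 12, A = 28.8 cm², y = 6 cm, Ī = 345.6 cm⁴.
Hole (subtracted): ⌀0.8, A = 0.5027 cm², y = 13 cm, Ī = 0.02011 cm⁴.
Centroid: ȳ = ΣA·y / ΣA = 10.05 cm.
Transfer each piece to the horizontal centroidal axis using Ī + A·d² with d = y − 10.05:
  flange: d = 2.952 cm → contributes +361.9 cm⁴
  web: d = -4.048 cm → contributes +817.6 cm⁴
  hole: d = 2.952 cm → contributes −4.4 cm⁴
Total I = 1 175 cm⁴.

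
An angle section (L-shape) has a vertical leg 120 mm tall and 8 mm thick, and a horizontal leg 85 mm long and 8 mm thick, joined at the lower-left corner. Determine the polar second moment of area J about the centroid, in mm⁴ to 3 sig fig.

Treat the section as a set of non-overlapping primitives; coordinates are from the bounding-box lower-left.
Vertical leg: 8 × 120, A = 960 mm², y = 60 mm, Ī = 1 152 000 mm⁴.
Horizontal leg (remainder): 77 × 8, A = 616 mm², y = 4 mm, Ī = 3285.3 mm⁴.
Centroid: ȳ = ΣA·y / ΣA = 38.112 mm.
Transfer each piece to the centroidal x-axis using Ī + A·d² with d = y − 38.112:
  vertical leg: d = 21.888 mm → contributes +1 611 935 mm⁴
  horizontal leg (remainder): d = -34.112 mm → contributes +720 067 mm⁴
Total I = 2 332 002 mm⁴.
For the y-axis: x̄ = 20.612 mm.
Repeating about the centroidal y-axis gives I_y = 987 232 mm⁴.
Polar second moment: J = I_x + I_y = 3 319 233 mm⁴.

J ≈ 3.32 × 10⁶ mm⁴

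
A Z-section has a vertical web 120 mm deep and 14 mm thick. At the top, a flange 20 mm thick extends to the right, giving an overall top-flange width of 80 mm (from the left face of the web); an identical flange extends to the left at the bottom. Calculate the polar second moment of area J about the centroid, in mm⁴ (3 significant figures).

Split into non-overlapping primitives; take the origin at the lower-left of the bounding box.
Web: 14 × 120, A = 1 680 mm², y = 60 mm, Ī = 2 016 000 mm⁴.
Top flange (beyond web): 66 × 20, A = 1 320 mm², y = 110 mm, Ī = 44 000 mm⁴.
Bottom flange (beyond web): 66 × 20, A = 1 320 mm², y = 10 mm, Ī = 44 000 mm⁴.
Centroid: ȳ = ΣA·y / ΣA = 60 mm.
Transfer each piece to the centroidal x-axis using Ī + A·d² with d = y − 60:
  web: d = 0 mm → contributes +2 016 000 mm⁴
  top flange (beyond web): d = 50 mm → contributes +3 344 000 mm⁴
  bottom flange (beyond web): d = -50 mm → contributes +3 344 000 mm⁴
Total I = 8 704 000 mm⁴.
For the y-axis: x̄ = 73 mm.
Repeating about the centroidal y-axis gives I_y = 5 209 760 mm⁴.
Polar second moment: J = I_x + I_y = 13 913 760 mm⁴.

J ≈ 1.39 × 10⁷ mm⁴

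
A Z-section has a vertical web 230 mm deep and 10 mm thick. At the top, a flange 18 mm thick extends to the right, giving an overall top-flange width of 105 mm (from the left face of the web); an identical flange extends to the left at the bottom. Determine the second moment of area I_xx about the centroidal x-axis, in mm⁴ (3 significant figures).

Split into non-overlapping primitives; take the origin at the lower-left of the bounding box.
Web: 10 × 230, A = 2 300 mm², y = 115 mm, Ī = 10 139 167 mm⁴.
Top flange (beyond web): 95 × 18, A = 1 710 mm², y = 221 mm, Ī = 46 170 mm⁴.
Bottom flange (beyond web): 95 × 18, A = 1 710 mm², y = 9 mm, Ī = 46 170 mm⁴.
Centroid: ȳ = ΣA·y / ΣA = 115 mm.
Transfer each piece to the centroidal x-axis using Ī + A·d² with d = y − 115:
  web: d = 0 mm → contributes +10 139 167 mm⁴
  top flange (beyond web): d = 106 mm → contributes +19 259 730 mm⁴
  bottom flange (beyond web): d = -106 mm → contributes +19 259 730 mm⁴
Total I = 48 658 627 mm⁴.

I_xx ≈ 4.87 × 10⁷ mm⁴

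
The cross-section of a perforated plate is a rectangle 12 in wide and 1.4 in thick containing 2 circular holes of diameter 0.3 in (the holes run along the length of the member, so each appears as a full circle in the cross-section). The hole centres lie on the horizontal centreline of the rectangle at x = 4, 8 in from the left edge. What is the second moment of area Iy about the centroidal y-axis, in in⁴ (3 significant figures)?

Iy ≈ 201 in⁴

Treat the section as a set of non-overlapping primitives; coordinates are from the bounding-box lower-left.
Plate: 12 × 1.4, A = 16.8 in², x = 6 in, Ī = 201.6 in⁴.
Hole 1 (subtracted): ⌀0.3, A = 0.070686 in², x = 4 in, Ī = 0.00039761 in⁴.
Hole 2 (subtracted): ⌀0.3, A = 0.070686 in², x = 8 in, Ī = 0.00039761 in⁴.
By symmetry the centroid is at mid-width, x̄ = 6 in.
Transfer each piece to the centroidal y-axis using Ī + A·d² with d = x − 6:
  plate: d = 0 in → contributes +201.6 in⁴
  hole 1: d = -2 in → contributes −0.28314 in⁴
  hole 2: d = 2 in → contributes −0.28314 in⁴
Total I = 201.03 in⁴.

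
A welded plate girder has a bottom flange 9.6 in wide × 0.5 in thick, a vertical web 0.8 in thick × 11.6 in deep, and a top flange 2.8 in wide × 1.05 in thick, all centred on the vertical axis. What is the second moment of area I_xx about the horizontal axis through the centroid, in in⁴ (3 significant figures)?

Decompose the section into non-overlapping parts with the origin at the bottom-left of its bounding rectangle.
Bottom plate: 9.6 × 0.5, A = 4.8 in², y = 0.25 in, Ī = 0.1 in⁴.
Web plate: 0.8 × 11.6, A = 9.28 in², y = 6.3 in, Ī = 104.06 in⁴.
Top plate: 2.8 × 1.05, A = 2.94 in², y = 12.625 in, Ī = 0.27011 in⁴.
Centroid: ȳ = ΣA·y / ΣA = 5.6863 in.
Transfer each piece to the horizontal axis through the centroid using Ī + A·d² with d = y − 5.6863:
  bottom plate: d = -5.4363 in → contributes +141.96 in⁴
  web plate: d = 0.61366 in → contributes +107.55 in⁴
  top plate: d = 6.9387 in → contributes +141.82 in⁴
Total I = 391.33 in⁴.

I_xx ≈ 391 in⁴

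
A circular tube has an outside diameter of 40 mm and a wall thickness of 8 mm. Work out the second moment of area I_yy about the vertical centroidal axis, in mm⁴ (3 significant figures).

I_yy ≈ 1.09 × 10⁵ mm⁴

Treat the section as a set of non-overlapping primitives; coordinates are from the bounding-box lower-left.
Outer circle: ⌀40, A = 1256.6 mm², x = 20 mm, Ī = 125 664 mm⁴.
Bore (subtracted): ⌀24, A = 452.39 mm², x = 20 mm, Ī = 16 286 mm⁴.
By symmetry the centroid is at mid-width, x̄ = 20 mm.
All pieces are centred on the vertical centroidal axis, so I = ΣĪ (holes subtracted) = 109 378 mm⁴.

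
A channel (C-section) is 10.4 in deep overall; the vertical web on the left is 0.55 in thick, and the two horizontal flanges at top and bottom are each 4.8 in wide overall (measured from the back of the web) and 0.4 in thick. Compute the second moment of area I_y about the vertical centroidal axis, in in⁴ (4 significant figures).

I_y ≈ 17.54 in⁴

Split into non-overlapping primitives; take the origin at the lower-left of the bounding box.
Web: 0.55 × 10.4, A = 5.72 in², x = 0.275 in, Ī = 0.144192 in⁴.
Top flange (beyond web): 4.25 × 0.4, A = 1.7 in², x = 2.675 in, Ī = 2.55885 in⁴.
Bottom flange (beyond web): 4.25 × 0.4, A = 1.7 in², x = 2.675 in, Ī = 2.55885 in⁴.
Centroid: x̄ = ΣA·x / ΣA = 1.16974 in.
Transfer each piece to the vertical centroidal axis using Ī + A·d² with d = x − 1.16974:
  web: d = -0.894737 in → contributes +4.72336 in⁴
  top flange (beyond web): d = 1.50526 in → contributes +6.41074 in⁴
  bottom flange (beyond web): d = 1.50526 in → contributes +6.41074 in⁴
Total I = 17.5448 in⁴.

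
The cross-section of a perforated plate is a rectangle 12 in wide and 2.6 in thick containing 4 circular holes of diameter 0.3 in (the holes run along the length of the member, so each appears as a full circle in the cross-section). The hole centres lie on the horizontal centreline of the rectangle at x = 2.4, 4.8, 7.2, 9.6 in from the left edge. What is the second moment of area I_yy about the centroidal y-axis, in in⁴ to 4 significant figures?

I_yy ≈ 372.4 in⁴

Break the section into simple shapes (no overlaps), measuring from the bottom-left corner of the bounding box.
Plate: 12 × 2.6, A = 31.2 in², x = 6 in, Ī = 374.4 in⁴.
Hole 1 (subtracted): ⌀0.3, A = 0.0706858 in², x = 2.4 in, Ī = 0.000397608 in⁴.
Hole 2 (subtracted): ⌀0.3, A = 0.0706858 in², x = 4.8 in, Ī = 0.000397608 in⁴.
Hole 3 (subtracted): ⌀0.3, A = 0.0706858 in², x = 7.2 in, Ī = 0.000397608 in⁴.
Hole 4 (subtracted): ⌀0.3, A = 0.0706858 in², x = 9.6 in, Ī = 0.000397608 in⁴.
By symmetry the centroid is at mid-width, x̄ = 6 in.
Transfer each piece to the centroidal y-axis using Ī + A·d² with d = x − 6:
  plate: d = 0 in → contributes +374.4 in⁴
  hole 1: d = -3.6 in → contributes −0.916486 in⁴
  hole 2: d = -1.2 in → contributes −0.102185 in⁴
  hole 3: d = 1.2 in → contributes −0.102185 in⁴
  hole 4: d = 3.6 in → contributes −0.916486 in⁴
Total I = 372.363 in⁴.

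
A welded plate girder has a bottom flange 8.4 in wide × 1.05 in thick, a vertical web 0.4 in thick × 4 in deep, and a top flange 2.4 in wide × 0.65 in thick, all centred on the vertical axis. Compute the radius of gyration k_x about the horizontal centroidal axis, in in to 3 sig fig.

Break the section into simple shapes (no overlaps), measuring from the bottom-left corner of the bounding box.
Bottom plate: 8.4 × 1.05, A = 8.82 in², y = 0.525 in, Ī = 0.81034 in⁴.
Web plate: 0.4 × 4, A = 1.6 in², y = 3.05 in, Ī = 2.1333 in⁴.
Top plate: 2.4 × 0.65, A = 1.56 in², y = 5.375 in, Ī = 0.054925 in⁴.
Centroid: ȳ = ΣA·y / ΣA = 1.4938 in.
Transfer each piece to the horizontal centroidal axis using Ī + A·d² with d = y − 1.4938:
  bottom plate: d = -0.96878 in → contributes +9.0882 in⁴
  web plate: d = 1.5562 in → contributes +6.0082 in⁴
  top plate: d = 3.8812 in → contributes +23.555 in⁴
Total I = 38.651 in⁴.
Radius of gyration: k = √(I/A) = √(38.651 / 11.98) = 1.7962 in.

k_x ≈ 1.80 in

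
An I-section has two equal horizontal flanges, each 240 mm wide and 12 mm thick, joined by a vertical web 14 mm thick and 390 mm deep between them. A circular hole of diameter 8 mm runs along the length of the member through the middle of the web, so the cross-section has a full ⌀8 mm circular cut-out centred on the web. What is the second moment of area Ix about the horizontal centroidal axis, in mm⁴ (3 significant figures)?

Ix ≈ 3.02 × 10⁸ mm⁴

Break the section into simple shapes (no overlaps), measuring from the bottom-left corner of the bounding box.
Bottom flange: 240 × 12, A = 2 880 mm², y = 6 mm, Ī = 34 560 mm⁴.
Web: 14 × 390, A = 5 460 mm², y = 207 mm, Ī = 69 205 500 mm⁴.
Top flange: 240 × 12, A = 2 880 mm², y = 408 mm, Ī = 34 560 mm⁴.
Hole (subtracted): ⌀8, A = 50.265 mm², y = 207 mm, Ī = 201.06 mm⁴.
By symmetry the centroid is at mid-height, ȳ = 207 mm.
Transfer each piece to the horizontal centroidal axis using Ī + A·d² with d = y − 207:
  bottom flange: d = -201 mm → contributes +116 389 440 mm⁴
  web: d = 0 mm → contributes +69 205 500 mm⁴
  top flange: d = 201 mm → contributes +116 389 440 mm⁴
  hole: d = 0 mm → contributes −201.06 mm⁴
Total I = 301 984 179 mm⁴.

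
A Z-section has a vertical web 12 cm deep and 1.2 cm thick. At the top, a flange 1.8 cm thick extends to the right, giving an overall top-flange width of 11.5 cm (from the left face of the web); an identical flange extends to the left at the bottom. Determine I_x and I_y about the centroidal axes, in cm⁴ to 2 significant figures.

Treat the section as a set of non-overlapping primitives; coordinates are from the bounding-box lower-left.
Web: 1.2 × 12, A = 14.4 cm², y = 6 cm, Ī = 172.8 cm⁴.
Top flange (beyond web): 10.3 × 1.8, A = 18.54 cm², y = 11.1 cm, Ī = 5.006 cm⁴.
Bottom flange (beyond web): 10.3 × 1.8, A = 18.54 cm², y = 0.9 cm, Ī = 5.006 cm⁴.
Centroid: ȳ = ΣA·y / ΣA = 6 cm.
Transfer each piece to the centroidal x-axis using Ī + A·d² with d = y − 6:
  web: d = 0 cm → contributes +172.8 cm⁴
  top flange (beyond web): d = 5.1 cm → contributes +487.2 cm⁴
  bottom flange (beyond web): d = -5.1 cm → contributes +487.2 cm⁴
Total I = 1 147 cm⁴.
For the y-axis: x̄ = 10.9 cm.
Repeating about the centroidal y-axis gives I_y = 1 556 cm⁴.

I_x ≈ 1100 cm⁴, I_y ≈ 1600 cm⁴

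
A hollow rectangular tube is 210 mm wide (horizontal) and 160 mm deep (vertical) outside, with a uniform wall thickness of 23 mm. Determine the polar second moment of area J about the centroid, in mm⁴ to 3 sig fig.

Break the section into simple shapes (no overlaps), measuring from the bottom-left corner of the bounding box.
Outer rectangle: 210 × 160, A = 33 600 mm², y = 80 mm, Ī = 71 680 000 mm⁴.
Inner void (subtracted): 164 × 114, A = 18 696 mm², y = 80 mm, Ī = 20 247 768 mm⁴.
By symmetry the centroid is at mid-height, ȳ = 80 mm.
All pieces are centred on the centroidal x-axis, so I = ΣĪ (holes subtracted) = 51 432 232 mm⁴.
Repeating about the centroidal y-axis gives I_y = 81 576 032 mm⁴.
Polar second moment: J = I_x + I_y = 133 008 264 mm⁴.

J ≈ 1.33 × 10⁸ mm⁴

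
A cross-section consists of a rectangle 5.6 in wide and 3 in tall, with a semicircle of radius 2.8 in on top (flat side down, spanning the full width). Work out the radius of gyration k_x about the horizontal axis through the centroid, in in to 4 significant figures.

k_x ≈ 1.558 in

Break the section into simple shapes (no overlaps), measuring from the bottom-left corner of the bounding box.
Rectangular body: 5.6 × 3, A = 16.8 in², y = 1.5 in, Ī = 12.6 in⁴.
Semicircular cap: semicircle r = 2.8, A = 12.315 in², y = 4.18836 in, Ī = 6.74628 in⁴.
Centroid: ȳ = ΣA·y / ΣA = 2.63712 in.
Transfer each piece to the horizontal axis through the centroid using Ī + A·d² with d = y − 2.63712:
  rectangular body: d = -1.13712 in → contributes +34.323 in⁴
  semicircular cap: d = 1.55124 in → contributes +36.3805 in⁴
Total I = 70.7035 in⁴.
Radius of gyration: k = √(I/A) = √(70.7035 / 29.115) = 1.55834 in.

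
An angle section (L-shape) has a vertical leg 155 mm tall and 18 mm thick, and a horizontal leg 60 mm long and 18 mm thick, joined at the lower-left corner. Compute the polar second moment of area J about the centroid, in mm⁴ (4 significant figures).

J ≈ 9.119 × 10⁶ mm⁴

Decompose the section into non-overlapping parts with the origin at the bottom-left of its bounding rectangle.
Vertical leg: 18 × 155, A = 2 790 mm², y = 77.5 mm, Ī = 5 585 813 mm⁴.
Horizontal leg (remainder): 42 × 18, A = 756 mm², y = 9 mm, Ī = 20 412 mm⁴.
Centroid: ȳ = ΣA·y / ΣA = 62.8959 mm.
Transfer each piece to the centroidal x-axis using Ī + A·d² with d = y − 62.8959:
  vertical leg: d = 14.6041 mm → contributes +6 180 860 mm⁴
  horizontal leg (remainder): d = -53.8959 mm → contributes +2 216 420 mm⁴
Total I = 8 397 280 mm⁴.
For the y-axis: x̄ = 15.3959 mm.
Repeating about the centroidal y-axis gives I_y = 721 802 mm⁴.
Polar second moment: J = I_x + I_y = 9 119 082 mm⁴.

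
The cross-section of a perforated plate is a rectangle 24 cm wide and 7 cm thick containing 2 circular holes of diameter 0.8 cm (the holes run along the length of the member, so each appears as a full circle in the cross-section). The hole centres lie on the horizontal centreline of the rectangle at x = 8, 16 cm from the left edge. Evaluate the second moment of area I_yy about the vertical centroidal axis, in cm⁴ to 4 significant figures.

Treat the section as a set of non-overlapping primitives; coordinates are from the bounding-box lower-left.
Plate: 24 × 7, A = 168 cm², x = 12 cm, Ī = 8 064 cm⁴.
Hole 1 (subtracted): ⌀0.8, A = 0.502655 cm², x = 8 cm, Ī = 0.0201062 cm⁴.
Hole 2 (subtracted): ⌀0.8, A = 0.502655 cm², x = 16 cm, Ī = 0.0201062 cm⁴.
By symmetry the centroid is at mid-width, x̄ = 12 cm.
Transfer each piece to the vertical centroidal axis using Ī + A·d² with d = x − 12:
  plate: d = 0 cm → contributes +8 064 cm⁴
  hole 1: d = -4 cm → contributes −8.06258 cm⁴
  hole 2: d = 4 cm → contributes −8.06258 cm⁴
Total I = 8047.87 cm⁴.

I_yy ≈ 8048 cm⁴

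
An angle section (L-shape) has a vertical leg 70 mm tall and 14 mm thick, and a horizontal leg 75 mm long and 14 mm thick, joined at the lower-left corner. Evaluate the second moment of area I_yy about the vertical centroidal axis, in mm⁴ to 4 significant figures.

I_yy ≈ 9.225 × 10⁵ mm⁴

Split into non-overlapping primitives; take the origin at the lower-left of the bounding box.
Vertical leg: 14 × 70, A = 980 mm², x = 7 mm, Ī = 16006.7 mm⁴.
Horizontal leg (remainder): 61 × 14, A = 854 mm², x = 44.5 mm, Ī = 264 811 mm⁴.
Centroid: x̄ = ΣA·x / ΣA = 24.4618 mm.
Transfer each piece to the vertical centroidal axis using Ī + A·d² with d = x − 24.4618:
  vertical leg: d = -17.4618 mm → contributes +314 824 mm⁴
  horizontal leg (remainder): d = 20.0382 mm → contributes +607 716 mm⁴
Total I = 922 540 mm⁴.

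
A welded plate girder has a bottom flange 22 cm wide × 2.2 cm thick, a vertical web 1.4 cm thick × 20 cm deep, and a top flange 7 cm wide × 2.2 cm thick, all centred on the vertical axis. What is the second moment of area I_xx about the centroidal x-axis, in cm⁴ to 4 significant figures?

I_xx ≈ 7358 cm⁴

Treat the section as a set of non-overlapping primitives; coordinates are from the bounding-box lower-left.
Bottom plate: 22 × 2.2, A = 48.4 cm², y = 1.1 cm, Ī = 19.5213 cm⁴.
Web plate: 1.4 × 20, A = 28 cm², y = 12.2 cm, Ī = 933.333 cm⁴.
Top plate: 7 × 2.2, A = 15.4 cm², y = 23.3 cm, Ī = 6.21133 cm⁴.
Centroid: ȳ = ΣA·y / ΣA = 8.2098 cm.
Transfer each piece to the centroidal x-axis using Ī + A·d² with d = y − 8.2098:
  bottom plate: d = -7.1098 cm → contributes +2466.11 cm⁴
  web plate: d = 3.9902 cm → contributes +1379.14 cm⁴
  top plate: d = 15.0902 cm → contributes +3513.01 cm⁴
Total I = 7358.26 cm⁴.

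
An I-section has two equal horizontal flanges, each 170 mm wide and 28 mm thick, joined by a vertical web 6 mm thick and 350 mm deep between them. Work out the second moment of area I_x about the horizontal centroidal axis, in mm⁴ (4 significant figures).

Decompose the section into non-overlapping parts with the origin at the bottom-left of its bounding rectangle.
Bottom flange: 170 × 28, A = 4 760 mm², y = 14 mm, Ī = 310 987 mm⁴.
Web: 6 × 350, A = 2 100 mm², y = 203 mm, Ī = 21 437 500 mm⁴.
Top flange: 170 × 28, A = 4 760 mm², y = 392 mm, Ī = 310 987 mm⁴.
By symmetry the centroid is at mid-height, ȳ = 203 mm.
Transfer each piece to the horizontal centroidal axis using Ī + A·d² with d = y − 203:
  bottom flange: d = -189 mm → contributes +170 342 947 mm⁴
  web: d = 0 mm → contributes +21 437 500 mm⁴
  top flange: d = 189 mm → contributes +170 342 947 mm⁴
Total I = 362 123 393 mm⁴.

I_x ≈ 3.621 × 10⁸ mm⁴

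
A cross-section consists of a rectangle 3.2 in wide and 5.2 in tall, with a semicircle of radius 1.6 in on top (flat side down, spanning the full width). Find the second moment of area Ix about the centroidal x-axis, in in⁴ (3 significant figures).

Decompose the section into non-overlapping parts with the origin at the bottom-left of its bounding rectangle.
Rectangular body: 3.2 × 5.2, A = 16.64 in², y = 2.6 in, Ī = 37.495 in⁴.
Semicircular cap: semicircle r = 1.6, A = 4.0212 in², y = 5.8791 in, Ī = 0.7193 in⁴.
Centroid: ȳ = ΣA·y / ΣA = 3.2382 in.
Transfer each piece to the centroidal x-axis using Ī + A·d² with d = y − 3.2382:
  rectangular body: d = -0.63819 in → contributes +44.273 in⁴
  semicircular cap: d = 2.6409 in → contributes +28.764 in⁴
Total I = 73.037 in⁴.

Ix ≈ 73.0 in⁴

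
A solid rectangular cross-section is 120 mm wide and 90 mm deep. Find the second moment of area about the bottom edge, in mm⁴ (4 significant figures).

I_base ≈ 2.916 × 10⁷ mm⁴

The section: 120 × 90, A = 10 800 mm², y = 45 mm, Ī = 7 290 000 mm⁴.
Transfer it to the bottom edge using Ī + A·d² with d = y − 0:
  the section: d = 45 mm → contributes +29 160 000 mm⁴
Total I = 29 160 000 mm⁴.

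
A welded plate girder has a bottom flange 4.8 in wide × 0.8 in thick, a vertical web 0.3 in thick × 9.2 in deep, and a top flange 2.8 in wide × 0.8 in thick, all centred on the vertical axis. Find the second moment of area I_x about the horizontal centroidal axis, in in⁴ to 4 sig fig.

Decompose the section into non-overlapping parts with the origin at the bottom-left of its bounding rectangle.
Bottom plate: 4.8 × 0.8, A = 3.84 in², y = 0.4 in, Ī = 0.2048 in⁴.
Web plate: 0.3 × 9.2, A = 2.76 in², y = 5.4 in, Ī = 19.4672 in⁴.
Top plate: 2.8 × 0.8, A = 2.24 in², y = 10.4 in, Ī = 0.119467 in⁴.
Centroid: ȳ = ΣA·y / ΣA = 4.49502 in.
Transfer each piece to the horizontal centroidal axis using Ī + A·d² with d = y − 4.49502:
  bottom plate: d = -4.09502 in → contributes +64.5986 in⁴
  web plate: d = 0.904977 in → contributes +21.7276 in⁴
  top plate: d = 5.90498 in → contributes +78.2255 in⁴
Total I = 164.552 in⁴.

I_x ≈ 164.6 in⁴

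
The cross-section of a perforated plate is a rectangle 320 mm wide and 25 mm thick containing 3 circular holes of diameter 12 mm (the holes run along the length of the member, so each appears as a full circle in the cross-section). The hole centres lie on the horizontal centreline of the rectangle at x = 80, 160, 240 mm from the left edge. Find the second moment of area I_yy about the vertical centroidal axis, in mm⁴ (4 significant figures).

Decompose the section into non-overlapping parts with the origin at the bottom-left of its bounding rectangle.
Plate: 320 × 25, A = 8 000 mm², x = 160 mm, Ī = 68 266 667 mm⁴.
Hole 1 (subtracted): ⌀12, A = 113.097 mm², x = 80 mm, Ī = 1017.88 mm⁴.
Hole 2 (subtracted): ⌀12, A = 113.097 mm², x = 160 mm, Ī = 1017.88 mm⁴.
Hole 3 (subtracted): ⌀12, A = 113.097 mm², x = 240 mm, Ī = 1017.88 mm⁴.
By symmetry the centroid is at mid-width, x̄ = 160 mm.
Transfer each piece to the vertical centroidal axis using Ī + A·d² with d = x − 160:
  plate: d = 0 mm → contributes +68 266 667 mm⁴
  hole 1: d = -80 mm → contributes −724 841 mm⁴
  hole 2: d = 0 mm → contributes −1017.88 mm⁴
  hole 3: d = 80 mm → contributes −724 841 mm⁴
Total I = 66 815 967 mm⁴.

I_yy ≈ 6.682 × 10⁷ mm⁴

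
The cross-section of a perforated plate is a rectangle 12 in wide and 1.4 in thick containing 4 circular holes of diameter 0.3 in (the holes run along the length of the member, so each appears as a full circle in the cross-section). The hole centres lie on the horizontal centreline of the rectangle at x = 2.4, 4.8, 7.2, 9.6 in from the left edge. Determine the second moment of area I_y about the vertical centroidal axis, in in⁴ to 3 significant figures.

Decompose the section into non-overlapping parts with the origin at the bottom-left of its bounding rectangle.
Plate: 12 × 1.4, A = 16.8 in², x = 6 in, Ī = 201.6 in⁴.
Hole 1 (subtracted): ⌀0.3, A = 0.070686 in², x = 2.4 in, Ī = 0.00039761 in⁴.
Hole 2 (subtracted): ⌀0.3, A = 0.070686 in², x = 4.8 in, Ī = 0.00039761 in⁴.
Hole 3 (subtracted): ⌀0.3, A = 0.070686 in², x = 7.2 in, Ī = 0.00039761 in⁴.
Hole 4 (subtracted): ⌀0.3, A = 0.070686 in², x = 9.6 in, Ī = 0.00039761 in⁴.
By symmetry the centroid is at mid-width, x̄ = 6 in.
Transfer each piece to the vertical centroidal axis using Ī + A·d² with d = x − 6:
  plate: d = 0 in → contributes +201.6 in⁴
  hole 1: d = -3.6 in → contributes −0.91649 in⁴
  hole 2: d = -1.2 in → contributes −0.10219 in⁴
  hole 3: d = 1.2 in → contributes −0.10219 in⁴
  hole 4: d = 3.6 in → contributes −0.91649 in⁴
Total I = 199.56 in⁴.

I_y ≈ 200 in⁴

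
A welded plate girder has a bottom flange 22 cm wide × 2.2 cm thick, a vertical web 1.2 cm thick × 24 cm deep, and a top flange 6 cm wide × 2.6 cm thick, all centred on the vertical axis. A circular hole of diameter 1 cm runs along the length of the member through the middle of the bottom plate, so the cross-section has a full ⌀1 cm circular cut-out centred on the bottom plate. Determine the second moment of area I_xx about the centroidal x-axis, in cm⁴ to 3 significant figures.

I_xx ≈ 1.05 × 10⁴ cm⁴

Treat the section as a set of non-overlapping primitives; coordinates are from the bounding-box lower-left.
Bottom plate: 22 × 2.2, A = 48.4 cm², y = 1.1 cm, Ī = 19.521 cm⁴.
Web plate: 1.2 × 24, A = 28.8 cm², y = 14.2 cm, Ī = 1382.4 cm⁴.
Top plate: 6 × 2.6, A = 15.6 cm², y = 27.5 cm, Ī = 8.788 cm⁴.
Hole (subtracted): ⌀1, A = 0.7854 cm², y = 1.1 cm, Ī = 0.049087 cm⁴.
Centroid: ȳ = ΣA·y / ΣA = 9.676 cm.
Transfer each piece to the centroidal x-axis using Ī + A·d² with d = y − 9.676:
  bottom plate: d = -8.576 cm → contributes +3579.3 cm⁴
  web plate: d = 4.524 cm → contributes +1971.8 cm⁴
  top plate: d = 17.824 cm → contributes +4964.8 cm⁴
  hole: d = -8.576 cm → contributes −57.814 cm⁴
Total I = 10 458 cm⁴.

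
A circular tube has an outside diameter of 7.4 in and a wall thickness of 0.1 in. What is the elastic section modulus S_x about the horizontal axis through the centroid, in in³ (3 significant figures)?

Treat the section as a set of non-overlapping primitives; coordinates are from the bounding-box lower-left.
Outer circle: ⌀7.4, A = 43.008 in², y = 3.7 in, Ī = 147.2 in⁴.
Bore (subtracted): ⌀7.2, A = 40.715 in², y = 3.7 in, Ī = 131.92 in⁴.
By symmetry the centroid is at mid-height, ȳ = 3.7 in.
All pieces are centred on the horizontal axis through the centroid, so I = ΣĪ (holes subtracted) = 15.28 in⁴.
Extreme fibre distance c = 3.7 in; S = I/c = 4.1296 in³.

S_x ≈ 4.13 in³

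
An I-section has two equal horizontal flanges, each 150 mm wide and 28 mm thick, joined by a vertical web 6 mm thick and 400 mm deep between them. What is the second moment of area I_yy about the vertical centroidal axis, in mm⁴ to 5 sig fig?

Treat the section as a set of non-overlapping primitives; coordinates are from the bounding-box lower-left.
Bottom flange: 150 × 28, A = 4 200 mm², x = 75 mm, Ī = 7 875 000 mm⁴.
Web: 6 × 400, A = 2 400 mm², x = 75 mm, Ī = 7 200 mm⁴.
Top flange: 150 × 28, A = 4 200 mm², x = 75 mm, Ī = 7 875 000 mm⁴.
By symmetry the centroid is at mid-width, x̄ = 75 mm.
All pieces are centred on the vertical centroidal axis, so I = ΣĪ = 15 757 200 mm⁴.

I_yy ≈ 1.5757 × 10⁷ mm⁴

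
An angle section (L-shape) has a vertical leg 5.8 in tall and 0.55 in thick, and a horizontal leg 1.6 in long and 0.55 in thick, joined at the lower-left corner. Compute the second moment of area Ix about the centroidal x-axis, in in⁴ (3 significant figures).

Ix ≈ 12.3 in⁴

Split into non-overlapping primitives; take the origin at the lower-left of the bounding box.
Vertical leg: 0.55 × 5.8, A = 3.19 in², y = 2.9 in, Ī = 8.9426 in⁴.
Horizontal leg (remainder): 1.05 × 0.55, A = 0.5775 in², y = 0.275 in, Ī = 0.014558 in⁴.
Centroid: ȳ = ΣA·y / ΣA = 2.4976 in.
Transfer each piece to the centroidal x-axis using Ī + A·d² with d = y − 2.4976:
  vertical leg: d = 0.40237 in → contributes +9.4591 in⁴
  horizontal leg (remainder): d = -2.2226 in → contributes +2.8675 in⁴
Total I = 12.327 in⁴.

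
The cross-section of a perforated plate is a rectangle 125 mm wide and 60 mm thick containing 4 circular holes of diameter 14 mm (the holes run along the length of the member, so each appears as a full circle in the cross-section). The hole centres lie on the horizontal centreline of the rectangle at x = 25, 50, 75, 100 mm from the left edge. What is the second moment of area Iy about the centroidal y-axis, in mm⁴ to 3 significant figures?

Iy ≈ 9.28 × 10⁶ mm⁴

Split into non-overlapping primitives; take the origin at the lower-left of the bounding box.
Plate: 125 × 60, A = 7 500 mm², x = 62.5 mm, Ī = 9 765 625 mm⁴.
Hole 1 (subtracted): ⌀14, A = 153.94 mm², x = 25 mm, Ī = 1885.7 mm⁴.
Hole 2 (subtracted): ⌀14, A = 153.94 mm², x = 50 mm, Ī = 1885.7 mm⁴.
Hole 3 (subtracted): ⌀14, A = 153.94 mm², x = 75 mm, Ī = 1885.7 mm⁴.
Hole 4 (subtracted): ⌀14, A = 153.94 mm², x = 100 mm, Ī = 1885.7 mm⁴.
By symmetry the centroid is at mid-width, x̄ = 62.5 mm.
Transfer each piece to the centroidal y-axis using Ī + A·d² with d = x − 62.5:
  plate: d = 0 mm → contributes +9 765 625 mm⁴
  hole 1: d = -37.5 mm → contributes −218 361 mm⁴
  hole 2: d = -12.5 mm → contributes −25 939 mm⁴
  hole 3: d = 12.5 mm → contributes −25 939 mm⁴
  hole 4: d = 37.5 mm → contributes −218 361 mm⁴
Total I = 9 277 026 mm⁴.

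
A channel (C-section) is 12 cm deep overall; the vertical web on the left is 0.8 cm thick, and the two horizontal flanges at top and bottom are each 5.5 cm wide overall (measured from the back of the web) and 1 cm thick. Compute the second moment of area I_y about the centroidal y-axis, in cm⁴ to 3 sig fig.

Treat the section as a set of non-overlapping primitives; coordinates are from the bounding-box lower-left.
Web: 0.8 × 12, A = 9.6 cm², x = 0.4 cm, Ī = 0.512 cm⁴.
Top flange (beyond web): 4.7 × 1, A = 4.7 cm², x = 3.15 cm, Ī = 8.6519 cm⁴.
Bottom flange (beyond web): 4.7 × 1, A = 4.7 cm², x = 3.15 cm, Ī = 8.6519 cm⁴.
Centroid: x̄ = ΣA·x / ΣA = 1.7605 cm.
Transfer each piece to the centroidal y-axis using Ī + A·d² with d = x − 1.7605:
  web: d = -1.3605 cm → contributes +18.282 cm⁴
  top flange (beyond web): d = 1.3895 cm → contributes +17.726 cm⁴
  bottom flange (beyond web): d = 1.3895 cm → contributes +17.726 cm⁴
Total I = 53.734 cm⁴.

I_y ≈ 53.7 cm⁴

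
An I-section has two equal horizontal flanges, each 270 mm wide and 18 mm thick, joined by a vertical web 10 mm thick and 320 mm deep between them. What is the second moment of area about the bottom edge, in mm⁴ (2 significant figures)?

I_base ≈ 7.1 × 10⁸ mm⁴

Break the section into simple shapes (no overlaps), measuring from the bottom-left corner of the bounding box.
Bottom flange: 270 × 18, A = 4 860 mm², y = 9 mm, Ī = 131 220 mm⁴.
Web: 10 × 320, A = 3 200 mm², y = 178 mm, Ī = 27 306 667 mm⁴.
Top flange: 270 × 18, A = 4 860 mm², y = 347 mm, Ī = 131 220 mm⁴.
Transfer each piece to the bottom edge using Ī + A·d² with d = y − 0:
  bottom flange: d = 9 mm → contributes +524 880 mm⁴
  web: d = 178 mm → contributes +128 695 467 mm⁴
  top flange: d = 347 mm → contributes +585 318 960 mm⁴
Total I = 714 539 307 mm⁴.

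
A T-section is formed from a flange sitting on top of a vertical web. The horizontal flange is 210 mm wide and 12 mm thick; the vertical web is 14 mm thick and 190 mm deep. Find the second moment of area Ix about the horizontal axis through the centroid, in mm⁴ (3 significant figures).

Ix ≈ 2.12 × 10⁷ mm⁴

Treat the section as a set of non-overlapping primitives; coordinates are from the bounding-box lower-left.
Flange: 210 × 12, A = 2 520 mm², y = 196 mm, Ī = 30 240 mm⁴.
Web: 14 × 190, A = 2 660 mm², y = 95 mm, Ī = 8 002 167 mm⁴.
Centroid: ȳ = ΣA·y / ΣA = 144.14 mm.
Transfer each piece to the horizontal axis through the centroid using Ī + A·d² with d = y − 144.14:
  flange: d = 51.865 mm → contributes +6 808 950 mm⁴
  web: d = -49.135 mm → contributes +14 424 102 mm⁴
Total I = 21 233 052 mm⁴.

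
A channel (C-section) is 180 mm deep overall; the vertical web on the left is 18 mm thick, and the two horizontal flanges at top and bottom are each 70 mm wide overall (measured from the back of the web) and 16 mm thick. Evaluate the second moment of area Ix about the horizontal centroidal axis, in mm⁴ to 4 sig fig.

Decompose the section into non-overlapping parts with the origin at the bottom-left of its bounding rectangle.
Web: 18 × 180, A = 3 240 mm², y = 90 mm, Ī = 8 748 000 mm⁴.
Top flange (beyond web): 52 × 16, A = 832 mm², y = 172 mm, Ī = 17749.3 mm⁴.
Bottom flange (beyond web): 52 × 16, A = 832 mm², y = 8 mm, Ī = 17749.3 mm⁴.
By symmetry the centroid is at mid-height, ȳ = 90 mm.
Transfer each piece to the horizontal centroidal axis using Ī + A·d² with d = y − 90:
  web: d = 0 mm → contributes +8 748 000 mm⁴
  top flange (beyond web): d = 82 mm → contributes +5 612 117 mm⁴
  bottom flange (beyond web): d = -82 mm → contributes +5 612 117 mm⁴
Total I = 19 972 235 mm⁴.

Ix ≈ 1.997 × 10⁷ mm⁴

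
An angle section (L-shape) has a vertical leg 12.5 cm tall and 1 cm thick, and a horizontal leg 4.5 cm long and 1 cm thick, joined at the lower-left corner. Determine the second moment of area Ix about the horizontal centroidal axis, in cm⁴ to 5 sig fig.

Treat the section as a set of non-overlapping primitives; coordinates are from the bounding-box lower-left.
Vertical leg: 1 × 12.5, A = 12.5 cm², y = 6.25 cm, Ī = 162.7604 cm⁴.
Horizontal leg (remainder): 3.5 × 1, A = 3.5 cm², y = 0.5 cm, Ī = 0.2916667 cm⁴.
Centroid: ȳ = ΣA·y / ΣA = 4.992188 cm.
Transfer each piece to the horizontal centroidal axis using Ī + A·d² with d = y − 4.992188:
  vertical leg: d = 1.257813 cm → contributes +182.5366 cm⁴
  horizontal leg (remainder): d = -4.492188 cm → contributes +70.92079 cm⁴
Total I = 253.4574 cm⁴.

Ix ≈ 253.46 cm⁴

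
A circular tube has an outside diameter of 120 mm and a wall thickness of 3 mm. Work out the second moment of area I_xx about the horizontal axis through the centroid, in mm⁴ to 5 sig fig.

I_xx ≈ 1.8881 × 10⁶ mm⁴

Decompose the section into non-overlapping parts with the origin at the bottom-left of its bounding rectangle.
Outer circle: ⌀120, A = 11309.73 mm², y = 60 mm, Ī = 10 178 760 mm⁴.
Bore (subtracted): ⌀114, A = 10207.03 mm², y = 60 mm, Ī = 8 290 664 mm⁴.
By symmetry the centroid is at mid-height, ȳ = 60 mm.
All pieces are centred on the horizontal axis through the centroid, so I = ΣĪ (holes subtracted) = 1 888 096 mm⁴.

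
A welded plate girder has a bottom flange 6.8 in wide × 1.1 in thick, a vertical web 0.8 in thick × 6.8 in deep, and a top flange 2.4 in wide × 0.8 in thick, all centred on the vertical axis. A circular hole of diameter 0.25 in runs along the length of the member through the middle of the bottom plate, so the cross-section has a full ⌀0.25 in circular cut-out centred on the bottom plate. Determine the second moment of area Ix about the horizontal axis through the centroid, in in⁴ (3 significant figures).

Ix ≈ 133 in⁴

Split into non-overlapping primitives; take the origin at the lower-left of the bounding box.
Bottom plate: 6.8 × 1.1, A = 7.48 in², y = 0.55 in, Ī = 0.75423 in⁴.
Web plate: 0.8 × 6.8, A = 5.44 in², y = 4.5 in, Ī = 20.962 in⁴.
Top plate: 2.4 × 0.8, A = 1.92 in², y = 8.3 in, Ī = 0.1024 in⁴.
Hole (subtracted): ⌀0.25, A = 0.049087 in², y = 0.55 in, Ī = 0.00019175 in⁴.
Centroid: ȳ = ΣA·y / ΣA = 3.0088 in.
Transfer each piece to the horizontal axis through the centroid using Ī + A·d² with d = y − 3.0088:
  bottom plate: d = -2.4588 in → contributes +45.976 in⁴
  web plate: d = 1.4912 in → contributes +33.059 in⁴
  top plate: d = 5.2912 in → contributes +53.856 in⁴
  hole: d = -2.4588 in → contributes −0.29696 in⁴
Total I = 132.59 in⁴.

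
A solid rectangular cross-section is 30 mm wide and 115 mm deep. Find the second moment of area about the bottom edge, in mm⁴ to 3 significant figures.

The section: 30 × 115, A = 3 450 mm², y = 57.5 mm, Ī = 3 802 188 mm⁴.
Transfer it to the bottom edge using Ī + A·d² with d = y − 0:
  the section: d = 57.5 mm → contributes +15 208 750 mm⁴
Total I = 15 208 750 mm⁴.

I_base ≈ 1.52 × 10⁷ mm⁴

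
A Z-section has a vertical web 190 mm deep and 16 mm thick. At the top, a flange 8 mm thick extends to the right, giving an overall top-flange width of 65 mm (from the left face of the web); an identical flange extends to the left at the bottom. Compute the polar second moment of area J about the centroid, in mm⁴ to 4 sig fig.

Decompose the section into non-overlapping parts with the origin at the bottom-left of its bounding rectangle.
Web: 16 × 190, A = 3 040 mm², y = 95 mm, Ī = 9 145 333 mm⁴.
Top flange (beyond web): 49 × 8, A = 392 mm², y = 186 mm, Ī = 2090.67 mm⁴.
Bottom flange (beyond web): 49 × 8, A = 392 mm², y = 4 mm, Ī = 2090.67 mm⁴.
Centroid: ȳ = ΣA·y / ΣA = 95 mm.
Transfer each piece to the centroidal x-axis using Ī + A·d² with d = y − 95:
  web: d = 0 mm → contributes +9 145 333 mm⁴
  top flange (beyond web): d = 91 mm → contributes +3 248 243 mm⁴
  bottom flange (beyond web): d = -91 mm → contributes +3 248 243 mm⁴
Total I = 15 641 819 mm⁴.
For the y-axis: x̄ = 57 mm.
Repeating about the centroidal y-axis gives I_y = 1 049 819 mm⁴.
Polar second moment: J = I_x + I_y = 16 691 637 mm⁴.

J ≈ 1.669 × 10⁷ mm⁴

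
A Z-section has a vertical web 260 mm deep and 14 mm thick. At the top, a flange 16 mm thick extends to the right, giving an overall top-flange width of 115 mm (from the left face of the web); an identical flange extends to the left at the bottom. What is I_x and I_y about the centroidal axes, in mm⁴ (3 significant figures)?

I_x ≈ 6.87 × 10⁷ mm⁴, I_y ≈ 1.35 × 10⁷ mm⁴

Treat the section as a set of non-overlapping primitives; coordinates are from the bounding-box lower-left.
Web: 14 × 260, A = 3 640 mm², y = 130 mm, Ī = 20 505 333 mm⁴.
Top flange (beyond web): 101 × 16, A = 1 616 mm², y = 252 mm, Ī = 34 475 mm⁴.
Bottom flange (beyond web): 101 × 16, A = 1 616 mm², y = 8 mm, Ī = 34 475 mm⁴.
Centroid: ȳ = ΣA·y / ΣA = 130 mm.
Transfer each piece to the centroidal x-axis using Ī + A·d² with d = y − 130:
  web: d = 0 mm → contributes +20 505 333 mm⁴
  top flange (beyond web): d = 122 mm → contributes +24 087 019 mm⁴
  bottom flange (beyond web): d = -122 mm → contributes +24 087 019 mm⁴
Total I = 68 679 371 mm⁴.
For the y-axis: x̄ = 108 mm.
Repeating about the centroidal y-axis gives I_y = 13 492 723 mm⁴.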